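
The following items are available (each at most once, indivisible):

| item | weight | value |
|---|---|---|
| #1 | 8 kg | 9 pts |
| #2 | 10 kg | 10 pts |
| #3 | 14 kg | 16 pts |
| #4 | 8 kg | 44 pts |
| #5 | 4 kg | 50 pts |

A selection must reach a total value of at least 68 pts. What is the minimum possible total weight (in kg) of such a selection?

Subsets with value ≥ 68, sorted by total weight:
- #4+#5: weight 12, value 94
- #1+#4+#5: weight 20, value 103
- #2+#4+#5: weight 22, value 104
Minimum weight: 12 kg.

12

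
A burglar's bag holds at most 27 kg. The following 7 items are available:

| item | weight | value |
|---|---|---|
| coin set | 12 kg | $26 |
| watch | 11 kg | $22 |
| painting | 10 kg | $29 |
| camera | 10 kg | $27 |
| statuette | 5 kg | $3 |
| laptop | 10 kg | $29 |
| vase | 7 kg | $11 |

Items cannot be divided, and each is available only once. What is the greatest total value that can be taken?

$69

Check high-value combinations within 27 kg:
- painting+laptop+vase: weight 10+10+7=27, value 29+29+11=69
- painting+camera+vase: weight 10+10+7=27, value 29+27+11=67
- camera+laptop+vase: weight 10+10+7=27, value 27+29+11=67
- painting+statuette+laptop: weight 10+5+10=25, value 29+3+29=61
Best: $69.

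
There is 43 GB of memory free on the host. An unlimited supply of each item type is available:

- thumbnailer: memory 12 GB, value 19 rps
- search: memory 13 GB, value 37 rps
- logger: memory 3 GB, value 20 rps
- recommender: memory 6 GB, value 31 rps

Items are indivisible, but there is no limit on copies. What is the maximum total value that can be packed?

280 rps

Best value-per-unit is logger at 20/3, and filling with it alone uses memory 14×3=42. No mix of the others beats 14×20 = 280.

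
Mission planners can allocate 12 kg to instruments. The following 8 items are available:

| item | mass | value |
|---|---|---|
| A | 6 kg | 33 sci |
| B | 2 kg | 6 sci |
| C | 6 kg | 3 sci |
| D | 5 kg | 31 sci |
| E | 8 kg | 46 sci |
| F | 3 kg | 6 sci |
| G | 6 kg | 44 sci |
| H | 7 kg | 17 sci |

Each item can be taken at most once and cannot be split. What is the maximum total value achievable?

This is a 0/1 knapsack; check combinations near the capacity.
- A+G: mass 6+6=12, value 33+44=77
- D+G: mass 5+6=11, value 31+44=75
- A+D: mass 6+5=11, value 33+31=64
Best: 77 sci.

77 sci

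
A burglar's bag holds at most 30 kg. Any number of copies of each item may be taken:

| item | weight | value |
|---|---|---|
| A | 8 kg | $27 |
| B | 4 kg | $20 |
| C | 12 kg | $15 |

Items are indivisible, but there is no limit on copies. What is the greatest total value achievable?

$140

Best value-per-unit is B at 20/4, and filling with it alone uses weight 7×4=28. No mix of the others beats 7×20 = 140.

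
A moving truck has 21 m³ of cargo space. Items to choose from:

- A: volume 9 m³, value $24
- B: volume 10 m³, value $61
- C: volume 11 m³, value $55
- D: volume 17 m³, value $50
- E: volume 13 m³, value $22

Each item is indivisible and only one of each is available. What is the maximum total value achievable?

$116

Check high-value combinations within 21 m³:
- B+C: volume 10+11=21, value 61+55=116
- A+B: volume 9+10=19, value 24+61=85
- A+C: volume 9+11=20, value 24+55=79
- B: volume 10, value 61
- C: volume 11, value 55
Best: $116.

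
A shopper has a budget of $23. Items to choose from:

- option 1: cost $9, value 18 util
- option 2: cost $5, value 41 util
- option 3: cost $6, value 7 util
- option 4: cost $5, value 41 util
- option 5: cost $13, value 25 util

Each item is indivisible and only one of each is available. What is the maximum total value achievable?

107 util

This is a 0/1 knapsack; check combinations near the capacity.
- option 2+option 4+option 5: cost 5+5+13=23, value 41+41+25=107
- option 1+option 2+option 4: cost 9+5+5=19, value 18+41+41=100
- option 2+option 3+option 4: cost 5+6+5=16, value 41+7+41=89
- option 2+option 4: cost 5+5=10, value 41+41=82
Best: 107 util.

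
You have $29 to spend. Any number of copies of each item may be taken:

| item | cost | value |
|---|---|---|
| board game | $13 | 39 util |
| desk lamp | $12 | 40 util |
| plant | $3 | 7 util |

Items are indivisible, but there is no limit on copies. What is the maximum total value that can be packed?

Best value-per-unit is desk lamp at 40/12; filling with it alone gives 2×40 = 80.
Optimal mix: 2×desk lamp + 1×plant → cost 27, value 87.

87 util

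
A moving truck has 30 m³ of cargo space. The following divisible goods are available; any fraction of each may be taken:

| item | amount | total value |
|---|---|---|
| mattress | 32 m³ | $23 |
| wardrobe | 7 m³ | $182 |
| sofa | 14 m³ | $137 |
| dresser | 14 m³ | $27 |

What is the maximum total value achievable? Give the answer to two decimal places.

336.36

Take in order of value per unit:
- wardrobe (182/7 per unit): all 7 → value 182, running total 182.00
- sofa (137/14 per unit): all 14 → value 137, running total 319.00
- dresser (27/14 per unit): 9 of 14 → value 9×27/14 = 17.3571, running total 336.36
Total 336.36.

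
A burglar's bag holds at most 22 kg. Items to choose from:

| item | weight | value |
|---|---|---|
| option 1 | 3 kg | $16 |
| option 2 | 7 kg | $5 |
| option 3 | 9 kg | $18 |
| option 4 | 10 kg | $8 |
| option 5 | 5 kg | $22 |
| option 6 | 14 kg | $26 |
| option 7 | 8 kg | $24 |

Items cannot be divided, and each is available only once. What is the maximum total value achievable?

$64

Check high-value combinations within 22 kg:
- option 1+option 5+option 6: weight 3+5+14=22, value 16+22+26=64
- option 3+option 5+option 7: weight 9+5+8=22, value 18+22+24=64
- option 1+option 5+option 7: weight 3+5+8=16, value 16+22+24=62
Best: $64.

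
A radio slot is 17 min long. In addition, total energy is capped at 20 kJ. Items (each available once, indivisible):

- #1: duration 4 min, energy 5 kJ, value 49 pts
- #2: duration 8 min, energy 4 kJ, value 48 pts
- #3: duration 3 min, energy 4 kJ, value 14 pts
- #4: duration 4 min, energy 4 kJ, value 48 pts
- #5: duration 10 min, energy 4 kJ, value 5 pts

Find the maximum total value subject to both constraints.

145 pts

Feasible sets respecting both limits:
- #1+#2+#4: duration 16, energy 13, value 145
- #1+#2+#3: duration 15, energy 13, value 111
- #1+#3+#4: duration 11, energy 13, value 111
- #2+#3+#4: duration 15, energy 12, value 110
Best: 145 pts.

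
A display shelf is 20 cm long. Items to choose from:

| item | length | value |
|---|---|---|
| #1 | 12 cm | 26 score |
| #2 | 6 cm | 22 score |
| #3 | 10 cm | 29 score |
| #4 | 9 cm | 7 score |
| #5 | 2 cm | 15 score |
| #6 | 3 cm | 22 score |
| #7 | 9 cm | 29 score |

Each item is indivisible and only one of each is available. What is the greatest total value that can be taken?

88 score

Check high-value combinations within 20 cm:
- #2+#5+#6+#7: length 6+2+3+9=20, value 22+15+22+29=88
- #2+#6+#7: length 6+3+9=18, value 22+22+29=73
- #2+#3+#6: length 6+10+3=19, value 22+29+22=73
- #5+#6+#7: length 2+3+9=14, value 15+22+29=66
Best: 88 score.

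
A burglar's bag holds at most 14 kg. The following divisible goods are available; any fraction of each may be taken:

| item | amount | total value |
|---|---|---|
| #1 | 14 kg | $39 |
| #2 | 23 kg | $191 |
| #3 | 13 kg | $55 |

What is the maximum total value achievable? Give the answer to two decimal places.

Take in order of value per unit:
- #2 (191/23 per unit): 14 of 23 → value 14×191/23 = 116.2609, running total 116.26
Total 116.26.

116.26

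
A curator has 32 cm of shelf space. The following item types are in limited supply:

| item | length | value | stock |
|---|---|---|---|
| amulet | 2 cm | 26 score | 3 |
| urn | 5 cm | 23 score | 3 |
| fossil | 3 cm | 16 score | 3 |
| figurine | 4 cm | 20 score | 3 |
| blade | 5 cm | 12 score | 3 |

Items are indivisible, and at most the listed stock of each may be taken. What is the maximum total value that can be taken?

209 score

Best selections within length 32 and stock limits:
- 3×amulet + 1×urn + 3×fossil + 3×figurine: length 32, value 209
- 3×amulet + 3×urn + 1×fossil + 2×figurine: length 32, value 203
- 3×amulet + 2×urn + 1×fossil + 3×figurine: length 31, value 200
- 3×amulet + 3×urn + 2×fossil + 1×figurine: length 31, value 199
Best: 209 score.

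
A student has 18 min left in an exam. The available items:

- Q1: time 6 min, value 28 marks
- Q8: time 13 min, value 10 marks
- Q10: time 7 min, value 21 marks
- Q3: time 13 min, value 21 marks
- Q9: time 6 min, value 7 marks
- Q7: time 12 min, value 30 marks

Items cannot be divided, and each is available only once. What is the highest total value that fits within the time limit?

Check high-value combinations within 18 min:
- Q1+Q7: time 6+12=18, value 28+30=58
- Q1+Q10: time 6+7=13, value 28+21=49
- Q9+Q7: time 6+12=18, value 7+30=37
- Q1+Q9: time 6+6=12, value 28+7=35
- Q7: time 12, value 30
Best: 58 marks.

58 marks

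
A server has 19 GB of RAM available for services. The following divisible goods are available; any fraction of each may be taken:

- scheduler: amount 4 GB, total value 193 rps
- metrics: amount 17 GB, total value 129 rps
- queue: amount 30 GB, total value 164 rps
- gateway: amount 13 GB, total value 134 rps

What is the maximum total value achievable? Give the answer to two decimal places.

Take in order of value per unit:
- scheduler (193/4 per unit): all 4 → value 193, running total 193.00
- gateway (134/13 per unit): all 13 → value 134, running total 327.00
- metrics (129/17 per unit): 2 of 17 → value 2×129/17 = 15.1765, running total 342.18
Total 342.18.

342.18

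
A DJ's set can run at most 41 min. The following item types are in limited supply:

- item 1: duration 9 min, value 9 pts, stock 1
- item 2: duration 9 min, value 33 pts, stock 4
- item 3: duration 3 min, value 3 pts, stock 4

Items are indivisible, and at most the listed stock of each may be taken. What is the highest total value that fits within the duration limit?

135 pts

Top feasible selections:
- 4×item 2 + 1×item 3: duration 39, value 135
- 4×item 2: duration 36, value 132
- 3×item 2 + 4×item 3: duration 39, value 111
- 1×item 1 + 3×item 2 + 1×item 3: duration 39, value 111
Best: 135 pts.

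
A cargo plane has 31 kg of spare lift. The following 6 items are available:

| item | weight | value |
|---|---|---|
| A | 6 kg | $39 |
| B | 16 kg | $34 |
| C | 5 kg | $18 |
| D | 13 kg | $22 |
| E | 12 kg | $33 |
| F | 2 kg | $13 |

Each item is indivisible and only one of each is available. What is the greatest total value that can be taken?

This is a 0/1 knapsack; check combinations near the capacity.
- A+B+C+F: weight 6+16+5+2=29, value 39+34+18+13=104
- A+C+E+F: weight 6+5+12+2=25, value 39+18+33+13=103
- A+D+E: weight 6+13+12=31, value 39+22+33=94
Best: $104.

$104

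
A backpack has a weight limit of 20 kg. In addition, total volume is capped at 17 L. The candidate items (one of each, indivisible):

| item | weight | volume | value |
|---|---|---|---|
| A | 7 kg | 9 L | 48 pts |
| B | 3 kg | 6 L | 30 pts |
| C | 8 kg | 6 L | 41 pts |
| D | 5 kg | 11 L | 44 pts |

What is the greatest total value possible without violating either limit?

89 pts

Feasible sets respecting both limits:
- A+C: weight 15, volume 15, value 89
- C+D: weight 13, volume 17, value 85
- A+B: weight 10, volume 15, value 78
- B+D: weight 8, volume 17, value 74
Best: 89 pts.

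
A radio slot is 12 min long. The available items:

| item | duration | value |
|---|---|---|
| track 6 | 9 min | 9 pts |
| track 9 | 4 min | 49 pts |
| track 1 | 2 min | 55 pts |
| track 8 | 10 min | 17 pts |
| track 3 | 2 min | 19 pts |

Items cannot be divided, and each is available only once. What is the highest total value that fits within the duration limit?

This is a 0/1 knapsack; check combinations near the capacity.
- track 9+track 1+track 3: duration 4+2+2=8, value 49+55+19=123
- track 9+track 1: duration 4+2=6, value 49+55=104
- track 1+track 3: duration 2+2=4, value 55+19=74
- track 1+track 8: duration 2+10=12, value 55+17=72
Best: 123 pts.

123 pts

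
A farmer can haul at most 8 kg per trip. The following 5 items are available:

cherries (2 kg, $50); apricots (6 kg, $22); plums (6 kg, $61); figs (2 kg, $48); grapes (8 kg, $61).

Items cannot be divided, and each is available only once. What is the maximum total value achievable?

$111

Check high-value combinations within 8 kg:
- cherries+plums: weight 2+6=8, value 50+61=111
- plums+figs: weight 6+2=8, value 61+48=109
- cherries+figs: weight 2+2=4, value 50+48=98
Best: $111.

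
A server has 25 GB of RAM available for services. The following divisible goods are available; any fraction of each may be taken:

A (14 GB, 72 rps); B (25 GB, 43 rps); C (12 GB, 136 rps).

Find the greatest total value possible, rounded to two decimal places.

202.86

Take in order of value per unit:
- C (136/12 per unit): all 12 → value 136, running total 136.00
- A (72/14 per unit): 13 of 14 → value 13×72/14 = 66.8571, running total 202.86
Total 202.86.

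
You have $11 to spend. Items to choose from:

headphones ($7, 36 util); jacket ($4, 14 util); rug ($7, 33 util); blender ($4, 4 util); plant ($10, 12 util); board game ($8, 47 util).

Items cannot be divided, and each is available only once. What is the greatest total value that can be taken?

This is a 0/1 knapsack; check combinations near the capacity.
- headphones+jacket: cost 7+4=11, value 36+14=50
- board game: cost 8, value 47
- jacket+rug: cost 4+7=11, value 14+33=47
Best: 50 util.

50 util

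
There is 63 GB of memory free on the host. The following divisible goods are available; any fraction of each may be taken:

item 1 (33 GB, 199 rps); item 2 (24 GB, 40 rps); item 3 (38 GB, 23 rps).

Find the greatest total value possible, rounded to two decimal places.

Take in order of value per unit:
- item 1 (199/33 per unit): all 33 → value 199, running total 199.00
- item 2 (40/24 per unit): all 24 → value 40, running total 239.00
- item 3 (23/38 per unit): 6 of 38 → value 6×23/38 = 3.6316, running total 242.63
Total 242.63.

242.63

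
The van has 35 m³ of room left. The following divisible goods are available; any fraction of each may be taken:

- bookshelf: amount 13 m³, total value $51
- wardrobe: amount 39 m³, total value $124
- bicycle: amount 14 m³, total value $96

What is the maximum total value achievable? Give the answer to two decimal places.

Take in order of value per unit:
- bicycle (96/14 per unit): all 14 → value 96, running total 96.00
- bookshelf (51/13 per unit): all 13 → value 51, running total 147.00
- wardrobe (124/39 per unit): 8 of 39 → value 8×124/39 = 25.4359, running total 172.44
Total 172.44.

172.44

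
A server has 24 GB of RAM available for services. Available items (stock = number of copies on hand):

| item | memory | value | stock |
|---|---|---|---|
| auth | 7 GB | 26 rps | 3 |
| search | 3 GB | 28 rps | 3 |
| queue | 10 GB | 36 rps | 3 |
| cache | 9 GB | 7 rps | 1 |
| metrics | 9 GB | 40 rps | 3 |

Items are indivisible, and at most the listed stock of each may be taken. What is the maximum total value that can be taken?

136 rps

Best selections within memory 24 and stock limits:
- 2×auth + 3×search: memory 23, value 136
- 2×search + 2×metrics: memory 24, value 136
- 3×search + 1×metrics: memory 18, value 124
Best: 136 rps.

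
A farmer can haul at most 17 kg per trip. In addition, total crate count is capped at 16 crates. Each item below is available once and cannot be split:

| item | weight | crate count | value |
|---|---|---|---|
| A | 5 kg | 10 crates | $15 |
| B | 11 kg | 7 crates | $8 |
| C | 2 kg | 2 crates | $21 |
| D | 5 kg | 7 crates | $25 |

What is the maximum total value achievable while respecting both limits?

$46

Feasible sets respecting both limits:
- C+D: weight 7, crate count 9, value 46
- A+C: weight 7, crate count 12, value 36
- B+D: weight 16, crate count 14, value 33
- B+C: weight 13, crate count 9, value 29
Best: $46.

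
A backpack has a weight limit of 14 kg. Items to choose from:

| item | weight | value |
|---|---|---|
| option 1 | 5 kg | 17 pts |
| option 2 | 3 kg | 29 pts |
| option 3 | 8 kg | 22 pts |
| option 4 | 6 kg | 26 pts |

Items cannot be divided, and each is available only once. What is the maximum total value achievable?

72 pts

Check high-value combinations within 14 kg:
- option 1+option 2+option 4: weight 5+3+6=14, value 17+29+26=72
- option 2+option 4: weight 3+6=9, value 29+26=55
- option 2+option 3: weight 3+8=11, value 29+22=51
Best: 72 pts.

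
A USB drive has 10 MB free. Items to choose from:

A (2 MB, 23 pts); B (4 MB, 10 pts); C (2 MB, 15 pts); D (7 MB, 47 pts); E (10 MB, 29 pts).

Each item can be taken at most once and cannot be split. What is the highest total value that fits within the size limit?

70 pts

Check high-value combinations within 10 MB:
- A+D: size 2+7=9, value 23+47=70
- C+D: size 2+7=9, value 15+47=62
- A+B+C: size 2+4+2=8, value 23+10+15=48
Best: 70 pts.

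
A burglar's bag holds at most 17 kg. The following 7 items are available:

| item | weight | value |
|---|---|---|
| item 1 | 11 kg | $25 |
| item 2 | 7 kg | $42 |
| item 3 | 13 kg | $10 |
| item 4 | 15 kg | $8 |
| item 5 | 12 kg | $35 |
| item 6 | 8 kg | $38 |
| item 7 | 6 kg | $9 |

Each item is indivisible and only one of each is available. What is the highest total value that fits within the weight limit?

$80

Check high-value combinations within 17 kg:
- item 2+item 6: weight 7+8=15, value 42+38=80
- item 2+item 7: weight 7+6=13, value 42+9=51
- item 6+item 7: weight 8+6=14, value 38+9=47
Best: $80.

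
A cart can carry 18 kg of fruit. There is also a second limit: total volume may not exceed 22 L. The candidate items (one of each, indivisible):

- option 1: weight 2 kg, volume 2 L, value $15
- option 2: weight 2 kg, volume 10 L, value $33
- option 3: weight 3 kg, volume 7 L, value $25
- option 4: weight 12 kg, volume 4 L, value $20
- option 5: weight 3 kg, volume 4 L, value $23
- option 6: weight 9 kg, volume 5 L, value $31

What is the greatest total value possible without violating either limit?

Feasible sets respecting both limits:
- option 1+option 2+option 5+option 6: weight 16, volume 21, value 102
- option 1+option 3+option 5+option 6: weight 17, volume 18, value 94
- option 2+option 3+option 6: weight 14, volume 22, value 89
Best: $102.

$102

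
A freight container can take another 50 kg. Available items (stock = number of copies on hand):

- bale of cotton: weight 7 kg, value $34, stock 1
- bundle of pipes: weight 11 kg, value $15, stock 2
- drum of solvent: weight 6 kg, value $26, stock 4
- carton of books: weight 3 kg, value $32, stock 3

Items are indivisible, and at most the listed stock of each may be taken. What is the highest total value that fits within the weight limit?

$234

Top feasible selections:
- 1×bale of cotton + 4×drum of solvent + 3×carton of books: weight 40, value 234
- 1×bale of cotton + 1×bundle of pipes + 3×drum of solvent + 3×carton of books: weight 45, value 223
Best: $234.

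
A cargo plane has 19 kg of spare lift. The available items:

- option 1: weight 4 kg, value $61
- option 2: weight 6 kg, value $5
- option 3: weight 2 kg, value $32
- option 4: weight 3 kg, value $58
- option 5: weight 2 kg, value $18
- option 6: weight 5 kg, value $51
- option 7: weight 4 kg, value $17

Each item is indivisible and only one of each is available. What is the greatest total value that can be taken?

$220

Check high-value combinations within 19 kg:
- option 1+option 3+option 4+option 5+option 6: weight 4+2+3+2+5=16, value 61+32+58+18+51=220
- option 1+option 3+option 4+option 6+option 7: weight 4+2+3+5+4=18, value 61+32+58+51+17=219
- option 1+option 4+option 5+option 6+option 7: weight 4+3+2+5+4=18, value 61+58+18+51+17=205
Best: $220.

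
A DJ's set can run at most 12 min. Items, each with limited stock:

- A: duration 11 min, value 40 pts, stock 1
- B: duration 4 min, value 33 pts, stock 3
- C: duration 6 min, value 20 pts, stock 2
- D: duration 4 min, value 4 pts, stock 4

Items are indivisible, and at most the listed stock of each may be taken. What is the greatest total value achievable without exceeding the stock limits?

Top feasible selections:
- 3×B: duration 12, value 99
- 2×B + 1×D: duration 12, value 70
Best: 99 pts.

99 pts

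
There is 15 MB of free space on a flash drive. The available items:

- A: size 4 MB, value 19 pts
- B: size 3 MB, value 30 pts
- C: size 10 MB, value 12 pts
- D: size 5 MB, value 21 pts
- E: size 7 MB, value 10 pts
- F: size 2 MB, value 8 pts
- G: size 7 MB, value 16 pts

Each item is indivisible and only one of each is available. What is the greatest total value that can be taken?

Check high-value combinations within 15 MB:
- A+B+D+F: size 4+3+5+2=14, value 19+30+21+8=78
- A+B+D: size 4+3+5=12, value 19+30+21=70
- B+D+G: size 3+5+7=15, value 30+21+16=67
- A+B+G: size 4+3+7=14, value 19+30+16=65
- B+D+E: size 3+5+7=15, value 30+21+10=61
Best: 78 pts.

78 pts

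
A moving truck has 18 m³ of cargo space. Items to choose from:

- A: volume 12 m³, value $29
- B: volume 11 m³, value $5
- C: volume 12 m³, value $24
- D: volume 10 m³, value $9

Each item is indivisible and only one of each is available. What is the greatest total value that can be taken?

Check high-value combinations within 18 m³:
- A: volume 12, value 29
- C: volume 12, value 24
- D: volume 10, value 9
- B: volume 11, value 5
Best: $29.

$29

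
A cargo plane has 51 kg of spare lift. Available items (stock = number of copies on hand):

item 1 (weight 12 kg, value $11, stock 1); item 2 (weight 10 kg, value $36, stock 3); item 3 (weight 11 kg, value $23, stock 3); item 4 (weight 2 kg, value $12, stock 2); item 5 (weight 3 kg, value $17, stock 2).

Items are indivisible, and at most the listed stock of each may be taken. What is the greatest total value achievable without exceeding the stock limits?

$189

Top feasible selections:
- 3×item 2 + 1×item 3 + 2×item 4 + 2×item 5: weight 51, value 189
- 3×item 2 + 1×item 3 + 1×item 4 + 2×item 5: weight 49, value 177
- 3×item 2 + 1×item 3 + 2×item 4 + 1×item 5: weight 48, value 172
- 3×item 2 + 2×item 4 + 2×item 5: weight 40, value 166
Best: $189.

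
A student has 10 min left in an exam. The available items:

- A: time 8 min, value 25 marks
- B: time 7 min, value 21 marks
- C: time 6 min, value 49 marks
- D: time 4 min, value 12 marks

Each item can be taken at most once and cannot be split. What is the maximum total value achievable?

This is a 0/1 knapsack; check combinations near the capacity.
- C+D: time 6+4=10, value 49+12=61
- C: time 6, value 49
- A: time 8, value 25
Best: 61 marks.

61 marks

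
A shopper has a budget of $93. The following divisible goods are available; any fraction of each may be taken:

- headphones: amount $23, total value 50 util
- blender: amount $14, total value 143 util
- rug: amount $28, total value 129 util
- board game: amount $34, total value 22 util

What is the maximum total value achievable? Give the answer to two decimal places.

Take in order of value per unit:
- blender (143/14 per unit): all 14 → value 143, running total 143.00
- rug (129/28 per unit): all 28 → value 129, running total 272.00
- headphones (50/23 per unit): all 23 → value 50, running total 322.00
- board game (22/34 per unit): 28 of 34 → value 28×22/34 = 18.1176, running total 340.12
Total 340.12.

340.12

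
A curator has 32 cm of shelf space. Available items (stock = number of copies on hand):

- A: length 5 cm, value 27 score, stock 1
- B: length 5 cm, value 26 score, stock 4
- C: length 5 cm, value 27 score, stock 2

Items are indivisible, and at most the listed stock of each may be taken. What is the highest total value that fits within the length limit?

159 score

Best selections within length 32 and stock limits:
- 1×A + 3×B + 2×C: length 30, value 159
- 4×B + 2×C: length 30, value 158
- 1×A + 4×B + 1×C: length 30, value 158
Best: 159 score.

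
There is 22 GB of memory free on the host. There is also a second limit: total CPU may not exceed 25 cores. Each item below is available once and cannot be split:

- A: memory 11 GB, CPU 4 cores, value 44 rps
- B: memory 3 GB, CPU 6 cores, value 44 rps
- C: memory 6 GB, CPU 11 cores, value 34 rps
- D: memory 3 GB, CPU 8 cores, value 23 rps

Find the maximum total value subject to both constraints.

Feasible sets respecting both limits:
- A+B+C: memory 20, CPU 21, value 122
- A+B+D: memory 17, CPU 18, value 111
- A+C+D: memory 20, CPU 23, value 101
Best: 122 rps.

122 rps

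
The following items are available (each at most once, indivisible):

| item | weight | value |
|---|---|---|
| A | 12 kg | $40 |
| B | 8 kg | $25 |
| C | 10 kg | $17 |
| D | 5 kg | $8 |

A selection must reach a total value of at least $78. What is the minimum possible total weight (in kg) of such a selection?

30

Subsets with value ≥ 78, sorted by total weight:
- A+B+C: weight 30, value 82
- A+B+C+D: weight 35, value 90
Minimum weight: 30 kg.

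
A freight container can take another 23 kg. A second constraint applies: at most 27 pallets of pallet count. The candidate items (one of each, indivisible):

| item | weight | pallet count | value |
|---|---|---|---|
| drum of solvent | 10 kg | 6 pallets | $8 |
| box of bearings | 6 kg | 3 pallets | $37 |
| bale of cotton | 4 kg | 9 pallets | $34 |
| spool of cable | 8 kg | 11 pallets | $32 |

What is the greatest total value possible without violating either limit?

$103

Feasible sets respecting both limits:
- box of bearings+bale of cotton+spool of cable: weight 18, pallet count 23, value 103
- drum of solvent+box of bearings+bale of cotton: weight 20, pallet count 18, value 79
- drum of solvent+bale of cotton+spool of cable: weight 22, pallet count 26, value 74
Best: $103.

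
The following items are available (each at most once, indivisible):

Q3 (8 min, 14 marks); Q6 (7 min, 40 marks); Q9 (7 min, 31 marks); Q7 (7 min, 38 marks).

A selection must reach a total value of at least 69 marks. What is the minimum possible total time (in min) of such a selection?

14

Subsets with value ≥ 69, sorted by total time:
- Q6+Q7: time 14, value 78
- Q6+Q9: time 14, value 71
Minimum time: 14 min.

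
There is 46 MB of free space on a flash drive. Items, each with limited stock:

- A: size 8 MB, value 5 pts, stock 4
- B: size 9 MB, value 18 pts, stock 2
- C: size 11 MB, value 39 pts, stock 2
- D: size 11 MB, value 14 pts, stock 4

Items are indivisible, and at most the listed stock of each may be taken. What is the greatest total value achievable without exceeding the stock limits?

Top feasible selections:
- 2×B + 2×C: size 40, value 114
- 1×B + 2×C + 1×D: size 42, value 110
- 2×C + 2×D: size 44, value 106
Best: 114 pts.

114 pts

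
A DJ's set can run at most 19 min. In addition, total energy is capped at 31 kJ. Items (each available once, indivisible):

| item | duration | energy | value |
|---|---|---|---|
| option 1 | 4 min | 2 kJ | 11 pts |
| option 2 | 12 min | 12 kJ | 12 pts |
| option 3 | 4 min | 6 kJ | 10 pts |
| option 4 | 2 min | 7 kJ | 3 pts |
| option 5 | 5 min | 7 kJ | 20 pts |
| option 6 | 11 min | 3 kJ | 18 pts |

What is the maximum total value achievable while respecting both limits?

Feasible sets respecting both limits:
- option 1+option 3+option 4+option 5: duration 15, energy 22, value 44
- option 1+option 3+option 5: duration 13, energy 15, value 41
- option 4+option 5+option 6: duration 18, energy 17, value 41
- option 1+option 3+option 6: duration 19, energy 11, value 39
Best: 44 pts.

44 pts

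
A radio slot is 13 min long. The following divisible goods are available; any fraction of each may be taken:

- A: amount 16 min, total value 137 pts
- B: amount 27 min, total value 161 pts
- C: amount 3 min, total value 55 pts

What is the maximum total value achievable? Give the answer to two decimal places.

140.63

Take in order of value per unit:
- C (55/3 per unit): all 3 → value 55, running total 55.00
- A (137/16 per unit): 10 of 16 → value 10×137/16 = 85.6250, running total 140.63
Total 140.63.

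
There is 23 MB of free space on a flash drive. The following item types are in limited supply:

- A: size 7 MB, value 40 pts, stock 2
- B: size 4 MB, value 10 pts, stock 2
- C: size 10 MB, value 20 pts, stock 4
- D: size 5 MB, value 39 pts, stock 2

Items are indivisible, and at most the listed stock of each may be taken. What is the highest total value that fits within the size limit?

129 pts

Best selections within size 23 and stock limits:
- 2×A + 1×B + 1×D: size 23, value 129
- 1×A + 1×B + 2×D: size 21, value 128
- 2×A + 1×D: size 19, value 119
Best: 129 pts.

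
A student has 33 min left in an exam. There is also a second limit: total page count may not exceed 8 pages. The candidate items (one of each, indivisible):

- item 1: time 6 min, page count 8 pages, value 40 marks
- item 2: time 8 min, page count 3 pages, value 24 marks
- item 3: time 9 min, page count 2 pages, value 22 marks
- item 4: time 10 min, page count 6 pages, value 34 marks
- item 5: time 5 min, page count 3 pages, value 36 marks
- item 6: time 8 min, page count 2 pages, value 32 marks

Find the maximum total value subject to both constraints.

Feasible sets respecting both limits:
- item 2+item 5+item 6: time 21, page count 8, value 92
- item 3+item 5+item 6: time 22, page count 7, value 90
- item 2+item 3+item 5: time 22, page count 8, value 82
Best: 92 marks.

92 marks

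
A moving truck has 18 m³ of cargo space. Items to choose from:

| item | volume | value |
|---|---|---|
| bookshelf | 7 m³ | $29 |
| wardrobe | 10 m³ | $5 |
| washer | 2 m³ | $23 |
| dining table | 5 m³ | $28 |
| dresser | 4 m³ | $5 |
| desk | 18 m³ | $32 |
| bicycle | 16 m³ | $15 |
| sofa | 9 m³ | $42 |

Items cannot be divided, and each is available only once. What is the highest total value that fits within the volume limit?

$94

This is a 0/1 knapsack; check combinations near the capacity.
- bookshelf+washer+sofa: volume 7+2+9=18, value 29+23+42=94
- washer+dining table+sofa: volume 2+5+9=16, value 23+28+42=93
- bookshelf+washer+dining table+dresser: volume 7+2+5+4=18, value 29+23+28+5=85
- bookshelf+washer+dining table: volume 7+2+5=14, value 29+23+28=80
Best: $94.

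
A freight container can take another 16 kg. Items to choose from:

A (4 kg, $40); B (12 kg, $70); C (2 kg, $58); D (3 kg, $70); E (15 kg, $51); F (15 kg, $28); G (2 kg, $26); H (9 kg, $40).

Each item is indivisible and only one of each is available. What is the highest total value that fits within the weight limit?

Check high-value combinations within 16 kg:
- A+C+D+G: weight 4+2+3+2=11, value 40+58+70+26=194
- C+D+G+H: weight 2+3+2+9=16, value 58+70+26+40=194
- A+C+D: weight 4+2+3=9, value 40+58+70=168
Best: $194.

$194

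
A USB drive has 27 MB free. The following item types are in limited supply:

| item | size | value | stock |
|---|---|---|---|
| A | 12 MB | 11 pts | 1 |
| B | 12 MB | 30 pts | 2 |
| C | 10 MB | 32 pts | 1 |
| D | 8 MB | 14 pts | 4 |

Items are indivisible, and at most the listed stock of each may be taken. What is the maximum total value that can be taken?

62 pts

Best selections within size 27 and stock limits:
- 1×B + 1×C: size 22, value 62
- 2×B: size 24, value 60
Best: 62 pts.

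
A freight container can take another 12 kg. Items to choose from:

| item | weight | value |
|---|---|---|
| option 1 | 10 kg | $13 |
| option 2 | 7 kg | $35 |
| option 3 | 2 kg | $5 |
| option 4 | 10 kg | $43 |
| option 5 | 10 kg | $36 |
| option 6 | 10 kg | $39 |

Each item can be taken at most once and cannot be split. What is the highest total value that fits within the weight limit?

$48

Check high-value combinations within 12 kg:
- option 3+option 4: weight 2+10=12, value 5+43=48
- option 3+option 6: weight 2+10=12, value 5+39=44
- option 4: weight 10, value 43
Best: $48.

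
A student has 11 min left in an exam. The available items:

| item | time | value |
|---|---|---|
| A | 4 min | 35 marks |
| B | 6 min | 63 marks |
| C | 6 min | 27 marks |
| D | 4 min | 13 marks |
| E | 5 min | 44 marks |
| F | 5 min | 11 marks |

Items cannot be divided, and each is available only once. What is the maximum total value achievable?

107 marks

Check high-value combinations within 11 min:
- B+E: time 6+5=11, value 63+44=107
- A+B: time 4+6=10, value 35+63=98
- A+E: time 4+5=9, value 35+44=79
- B+D: time 6+4=10, value 63+13=76
- B+F: time 6+5=11, value 63+11=74
Best: 107 marks.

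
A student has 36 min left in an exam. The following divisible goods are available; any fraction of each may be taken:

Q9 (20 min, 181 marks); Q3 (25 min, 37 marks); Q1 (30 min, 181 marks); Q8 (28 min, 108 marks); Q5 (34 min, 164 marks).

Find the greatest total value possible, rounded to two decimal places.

Take in order of value per unit:
- Q9 (181/20 per unit): all 20 → value 181, running total 181.00
- Q1 (181/30 per unit): 16 of 30 → value 16×181/30 = 96.5333, running total 277.53
Total 277.53.

277.53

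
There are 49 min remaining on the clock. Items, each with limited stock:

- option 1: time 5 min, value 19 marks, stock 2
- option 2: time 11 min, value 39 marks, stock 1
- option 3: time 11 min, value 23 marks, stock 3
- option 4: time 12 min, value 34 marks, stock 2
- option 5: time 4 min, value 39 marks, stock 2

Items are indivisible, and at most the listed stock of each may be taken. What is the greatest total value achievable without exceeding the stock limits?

204 marks

Top feasible selections:
- 1×option 1 + 1×option 2 + 2×option 4 + 2×option 5: time 48, value 204
- 1×option 1 + 1×option 2 + 1×option 3 + 1×option 4 + 2×option 5: time 47, value 193
Best: 204 marks.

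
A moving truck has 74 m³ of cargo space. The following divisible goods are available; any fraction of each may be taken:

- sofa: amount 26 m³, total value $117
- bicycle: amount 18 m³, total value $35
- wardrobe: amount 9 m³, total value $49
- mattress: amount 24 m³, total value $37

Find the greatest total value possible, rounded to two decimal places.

Take in order of value per unit:
- wardrobe (49/9 per unit): all 9 → value 49, running total 49.00
- sofa (117/26 per unit): all 26 → value 117, running total 166.00
- bicycle (35/18 per unit): all 18 → value 35, running total 201.00
- mattress (37/24 per unit): 21 of 24 → value 21×37/24 = 32.3750, running total 233.38
Total 233.38.

233.38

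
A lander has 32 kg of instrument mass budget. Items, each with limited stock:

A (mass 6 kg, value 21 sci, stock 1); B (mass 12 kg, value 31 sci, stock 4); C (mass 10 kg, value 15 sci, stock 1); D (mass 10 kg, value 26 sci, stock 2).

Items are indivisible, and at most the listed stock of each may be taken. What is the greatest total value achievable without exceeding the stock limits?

83 sci

Top feasible selections:
- 1×A + 2×B: mass 30, value 83
- 1×B + 2×D: mass 32, value 83
- 1×A + 1×B + 1×D: mass 28, value 78
- 1×A + 2×D: mass 26, value 73
Best: 83 sci.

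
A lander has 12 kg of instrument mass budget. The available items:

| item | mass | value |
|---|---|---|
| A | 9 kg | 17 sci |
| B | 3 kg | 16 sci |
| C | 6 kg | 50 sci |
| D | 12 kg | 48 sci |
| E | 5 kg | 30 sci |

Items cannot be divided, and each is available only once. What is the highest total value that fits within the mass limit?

This is a 0/1 knapsack; check combinations near the capacity.
- C+E: mass 6+5=11, value 50+30=80
- B+C: mass 3+6=9, value 16+50=66
- C: mass 6, value 50
- D: mass 12, value 48
- B+E: mass 3+5=8, value 16+30=46
Best: 80 sci.

80 sci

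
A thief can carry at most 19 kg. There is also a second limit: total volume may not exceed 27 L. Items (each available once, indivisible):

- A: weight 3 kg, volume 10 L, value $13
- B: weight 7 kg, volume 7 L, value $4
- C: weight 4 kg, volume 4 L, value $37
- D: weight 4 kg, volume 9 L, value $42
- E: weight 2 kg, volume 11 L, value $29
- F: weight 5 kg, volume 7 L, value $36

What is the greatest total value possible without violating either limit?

$115

Feasible sets respecting both limits:
- C+D+F: weight 13, volume 20, value 115
- C+D+E: weight 10, volume 24, value 108
- D+E+F: weight 11, volume 27, value 107
- C+E+F: weight 11, volume 22, value 102
Best: $115.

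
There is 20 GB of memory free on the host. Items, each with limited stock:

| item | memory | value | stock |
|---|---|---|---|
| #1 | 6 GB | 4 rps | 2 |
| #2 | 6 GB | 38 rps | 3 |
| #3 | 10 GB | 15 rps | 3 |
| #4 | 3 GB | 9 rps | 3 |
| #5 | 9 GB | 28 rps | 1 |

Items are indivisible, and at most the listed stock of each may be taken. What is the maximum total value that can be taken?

Best selections within memory 20 and stock limits:
- 3×#2: memory 18, value 114
- 2×#2 + 2×#4: memory 18, value 94
Best: 114 rps.

114 rps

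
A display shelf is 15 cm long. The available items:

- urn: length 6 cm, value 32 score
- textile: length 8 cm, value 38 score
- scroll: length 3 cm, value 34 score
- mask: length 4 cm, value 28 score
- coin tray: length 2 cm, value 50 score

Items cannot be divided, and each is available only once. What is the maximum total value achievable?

144 score

Check high-value combinations within 15 cm:
- urn+scroll+mask+coin tray: length 6+3+4+2=15, value 32+34+28+50=144
- textile+scroll+coin tray: length 8+3+2=13, value 38+34+50=122
- urn+scroll+coin tray: length 6+3+2=11, value 32+34+50=116
- textile+mask+coin tray: length 8+4+2=14, value 38+28+50=116
Best: 144 score.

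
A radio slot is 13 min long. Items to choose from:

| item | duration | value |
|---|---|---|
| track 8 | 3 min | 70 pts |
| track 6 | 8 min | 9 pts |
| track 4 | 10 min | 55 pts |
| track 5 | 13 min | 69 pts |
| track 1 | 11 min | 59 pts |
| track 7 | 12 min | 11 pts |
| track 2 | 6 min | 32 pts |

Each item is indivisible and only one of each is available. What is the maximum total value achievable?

Check high-value combinations within 13 min:
- track 8+track 4: duration 3+10=13, value 70+55=125
- track 8+track 2: duration 3+6=9, value 70+32=102
- track 8+track 6: duration 3+8=11, value 70+9=79
Best: 125 pts.

125 pts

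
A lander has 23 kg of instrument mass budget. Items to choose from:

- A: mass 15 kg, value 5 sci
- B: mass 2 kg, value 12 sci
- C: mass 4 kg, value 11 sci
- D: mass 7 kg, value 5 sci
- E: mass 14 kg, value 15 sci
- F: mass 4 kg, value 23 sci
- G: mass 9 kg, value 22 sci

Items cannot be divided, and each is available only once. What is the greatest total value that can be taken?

68 sci

Check high-value combinations within 23 kg:
- B+C+F+G: mass 2+4+4+9=19, value 12+11+23+22=68
- B+D+F+G: mass 2+7+4+9=22, value 12+5+23+22=62
- B+F+G: mass 2+4+9=15, value 12+23+22=57
- C+F+G: mass 4+4+9=17, value 11+23+22=56
Best: 68 sci.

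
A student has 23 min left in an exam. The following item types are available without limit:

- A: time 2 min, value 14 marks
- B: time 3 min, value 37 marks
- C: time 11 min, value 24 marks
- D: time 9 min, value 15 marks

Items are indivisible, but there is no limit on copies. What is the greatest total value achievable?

273 marks

Best value-per-unit is B at 37/3; filling with it alone gives 7×37 = 259.
Optimal mix: 1×A + 7×B → time 23, value 273.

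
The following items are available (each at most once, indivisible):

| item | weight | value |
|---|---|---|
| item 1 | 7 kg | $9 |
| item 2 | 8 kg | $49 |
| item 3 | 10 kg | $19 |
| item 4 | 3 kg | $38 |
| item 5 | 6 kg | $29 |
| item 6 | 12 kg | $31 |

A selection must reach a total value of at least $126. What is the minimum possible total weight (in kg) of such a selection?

27

Subsets with value ≥ 126, sorted by total weight:
- item 2+item 3+item 4+item 5: weight 27, value 135
- item 2+item 4+item 5+item 6: weight 29, value 147
Minimum weight: 27 kg.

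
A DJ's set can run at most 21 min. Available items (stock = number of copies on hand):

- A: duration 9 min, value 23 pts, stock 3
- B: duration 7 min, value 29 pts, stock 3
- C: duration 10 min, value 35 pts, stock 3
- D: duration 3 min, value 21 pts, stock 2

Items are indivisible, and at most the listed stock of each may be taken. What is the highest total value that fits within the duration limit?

Best selections within duration 21 and stock limits:
- 2×B + 2×D: duration 20, value 100
- 3×B: duration 21, value 87
- 1×B + 1×C + 1×D: duration 20, value 85
Best: 100 pts.

100 pts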